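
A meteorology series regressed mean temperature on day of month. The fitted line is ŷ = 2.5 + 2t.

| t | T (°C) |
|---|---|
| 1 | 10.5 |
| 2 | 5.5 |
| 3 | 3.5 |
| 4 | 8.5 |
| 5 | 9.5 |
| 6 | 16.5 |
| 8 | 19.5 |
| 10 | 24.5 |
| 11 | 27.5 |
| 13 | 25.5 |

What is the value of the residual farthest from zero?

r = 6

t=1: ŷ = 2.5 + 2·1 = 4.5; r = 10.5 − 4.5 = 6
t=2: ŷ = 2.5 + 2·2 = 6.5; r = 5.5 − 6.5 = -1
t=3: ŷ = 2.5 + 2·3 = 8.5; r = 3.5 − 8.5 = -5
t=4: ŷ = 2.5 + 2·4 = 10.5; r = 8.5 − 10.5 = -2
t=5: ŷ = 2.5 + 2·5 = 12.5; r = 9.5 − 12.5 = -3
t=6: ŷ = 2.5 + 2·6 = 14.5; r = 16.5 − 14.5 = 2
t=8: ŷ = 2.5 + 2·8 = 18.5; r = 19.5 − 18.5 = 1
t=10: ŷ = 2.5 + 2·10 = 22.5; r = 24.5 − 22.5 = 2
t=11: ŷ = 2.5 + 2·11 = 24.5; r = 27.5 − 24.5 = 3
t=13: ŷ = 2.5 + 2·13 = 28.5; r = 25.5 − 28.5 = -3
Largest |r| is 6 at t = 1, residual 6.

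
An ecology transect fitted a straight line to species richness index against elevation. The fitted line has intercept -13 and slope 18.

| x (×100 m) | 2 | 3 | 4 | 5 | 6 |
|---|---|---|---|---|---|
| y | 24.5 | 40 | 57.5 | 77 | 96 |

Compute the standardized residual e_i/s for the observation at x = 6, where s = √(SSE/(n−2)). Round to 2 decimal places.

x=2: ŷ = -13 + 18·2 = 23; e = 24.5 − 23 = 1.5
x=3: ŷ = -13 + 18·3 = 41; e = 40 − 41 = -1
x=4: ŷ = -13 + 18·4 = 59; e = 57.5 − 59 = -1.5
x=5: ŷ = -13 + 18·5 = 77; e = 77 − 77 = 0
x=6: ŷ = -13 + 18·6 = 95; e = 96 − 95 = 1
SSE = 2.25 + 1 + 2.25 + 0 + 1 = 6.5
s = √(6.5/3) = 1.47196
e/s = 1 / 1.47196 = 0.68

0.68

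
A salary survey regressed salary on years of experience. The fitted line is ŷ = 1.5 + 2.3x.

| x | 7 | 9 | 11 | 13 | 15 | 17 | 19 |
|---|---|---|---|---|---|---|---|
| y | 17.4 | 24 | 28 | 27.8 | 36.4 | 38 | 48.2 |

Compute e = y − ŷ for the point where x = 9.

ŷ = 1.5 + 2.3·9 = 22.2
e = 24 − 22.2 = 1.8

e = 1.8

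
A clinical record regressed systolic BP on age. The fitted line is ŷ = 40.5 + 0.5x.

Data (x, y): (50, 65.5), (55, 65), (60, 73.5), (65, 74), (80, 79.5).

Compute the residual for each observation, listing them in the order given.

0, -3, 3, 1, -1

x=50: ŷ = 40.5 + 0.5·50 = 65.5; r = 65.5 − 65.5 = 0
x=55: ŷ = 40.5 + 0.5·55 = 68; r = 65 − 68 = -3
x=60: ŷ = 40.5 + 0.5·60 = 70.5; r = 73.5 − 70.5 = 3
x=65: ŷ = 40.5 + 0.5·65 = 73; r = 74 − 73 = 1
x=80: ŷ = 40.5 + 0.5·80 = 80.5; r = 79.5 − 80.5 = -1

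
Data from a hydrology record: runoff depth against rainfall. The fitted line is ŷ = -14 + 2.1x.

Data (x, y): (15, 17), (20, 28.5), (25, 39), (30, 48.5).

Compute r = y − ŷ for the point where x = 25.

ŷ = -14 + 2.1·25 = 38.5
r = 39 − 38.5 = 0.5

r = 0.5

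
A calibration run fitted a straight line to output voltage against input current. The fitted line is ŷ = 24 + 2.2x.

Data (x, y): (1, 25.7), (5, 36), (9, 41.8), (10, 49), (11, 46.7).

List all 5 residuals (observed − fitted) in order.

x=1: ŷ = 24 + 2.2·1 = 26.2; e = 25.7 − 26.2 = -0.5
x=5: ŷ = 24 + 2.2·5 = 35; e = 36 − 35 = 1
x=9: ŷ = 24 + 2.2·9 = 43.8; e = 41.8 − 43.8 = -2
x=10: ŷ = 24 + 2.2·10 = 46; e = 49 − 46 = 3
x=11: ŷ = 24 + 2.2·11 = 48.2; e = 46.7 − 48.2 = -1.5

-0.5, 1, -2, 3, -1.5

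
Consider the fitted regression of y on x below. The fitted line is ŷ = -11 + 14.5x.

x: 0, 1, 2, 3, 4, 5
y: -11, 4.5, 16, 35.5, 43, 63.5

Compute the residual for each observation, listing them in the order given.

x=0: ŷ = -11 + 14.5·0 = -11; r = -11 − (-11) = 0
x=1: ŷ = -11 + 14.5·1 = 3.5; r = 4.5 − 3.5 = 1
x=2: ŷ = -11 + 14.5·2 = 18; r = 16 − 18 = -2
x=3: ŷ = -11 + 14.5·3 = 32.5; r = 35.5 − 32.5 = 3
x=4: ŷ = -11 + 14.5·4 = 47; r = 43 − 47 = -4
x=5: ŷ = -11 + 14.5·5 = 61.5; r = 63.5 − 61.5 = 2

0, 1, -2, 3, -4, 2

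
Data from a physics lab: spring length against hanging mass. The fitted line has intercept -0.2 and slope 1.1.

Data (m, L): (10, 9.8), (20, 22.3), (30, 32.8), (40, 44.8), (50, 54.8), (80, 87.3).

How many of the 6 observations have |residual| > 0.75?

2

m=10: ŷ = -0.2 + 1.1·10 = 10.8; r = 9.8 − 10.8 = -1
m=20: ŷ = -0.2 + 1.1·20 = 21.8; r = 22.3 − 21.8 = 0.5
m=30: ŷ = -0.2 + 1.1·30 = 32.8; r = 32.8 − 32.8 = 0
m=40: ŷ = -0.2 + 1.1·40 = 43.8; r = 44.8 − 43.8 = 1
m=50: ŷ = -0.2 + 1.1·50 = 54.8; r = 54.8 − 54.8 = 0
m=80: ŷ = -0.2 + 1.1·80 = 87.8; r = 87.3 − 87.8 = -0.5
|r| > 0.75: m=10 (|r|=1), m=40 (|r|=1) → 2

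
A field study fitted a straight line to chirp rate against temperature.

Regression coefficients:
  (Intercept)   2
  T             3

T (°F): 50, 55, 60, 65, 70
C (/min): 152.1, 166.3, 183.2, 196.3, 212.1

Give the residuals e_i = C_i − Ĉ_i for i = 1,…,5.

0.1, -0.7, 1.2, -0.7, 0.1

T=50: Ĉ = 2 + 3·50 = 152; e = 152.1 − 152 = 0.1
T=55: Ĉ = 2 + 3·55 = 167; e = 166.3 − 167 = -0.7
T=60: Ĉ = 2 + 3·60 = 182; e = 183.2 − 182 = 1.2
T=65: Ĉ = 2 + 3·65 = 197; e = 196.3 − 197 = -0.7
T=70: Ĉ = 2 + 3·70 = 212; e = 212.1 − 212 = 0.1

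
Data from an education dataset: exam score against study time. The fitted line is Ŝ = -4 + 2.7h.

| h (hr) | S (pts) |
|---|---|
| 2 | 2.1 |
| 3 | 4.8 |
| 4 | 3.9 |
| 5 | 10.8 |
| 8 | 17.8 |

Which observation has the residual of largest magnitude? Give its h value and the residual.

h=2: Ŝ = -4 + 2.7·2 = 1.4; r = 2.1 − 1.4 = 0.7
h=3: Ŝ = -4 + 2.7·3 = 4.1; r = 4.8 − 4.1 = 0.7
h=4: Ŝ = -4 + 2.7·4 = 6.8; r = 3.9 − 6.8 = -2.9
h=5: Ŝ = -4 + 2.7·5 = 9.5; r = 10.8 − 9.5 = 1.3
h=8: Ŝ = -4 + 2.7·8 = 17.6; r = 17.8 − 17.6 = 0.2
Largest |r| is 2.9 at h = 4, residual -2.9.

h = 4, r = -2.9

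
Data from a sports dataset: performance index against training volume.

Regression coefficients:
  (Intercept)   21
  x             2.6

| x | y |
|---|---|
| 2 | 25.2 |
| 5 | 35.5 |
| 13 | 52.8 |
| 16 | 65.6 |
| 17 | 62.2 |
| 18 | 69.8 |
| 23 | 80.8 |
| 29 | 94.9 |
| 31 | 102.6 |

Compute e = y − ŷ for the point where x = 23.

e = 0

ŷ = 21 + 2.6·23 = 80.8
e = 80.8 − 80.8 = 0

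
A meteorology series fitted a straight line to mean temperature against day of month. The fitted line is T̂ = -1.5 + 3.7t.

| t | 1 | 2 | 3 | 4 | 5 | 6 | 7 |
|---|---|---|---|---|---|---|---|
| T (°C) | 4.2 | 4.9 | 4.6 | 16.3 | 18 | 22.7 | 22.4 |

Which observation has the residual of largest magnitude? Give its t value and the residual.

t=1: T̂ = -1.5 + 3.7·1 = 2.2; r = 4.2 − 2.2 = 2
t=2: T̂ = -1.5 + 3.7·2 = 5.9; r = 4.9 − 5.9 = -1
t=3: T̂ = -1.5 + 3.7·3 = 9.6; r = 4.6 − 9.6 = -5
t=4: T̂ = -1.5 + 3.7·4 = 13.3; r = 16.3 − 13.3 = 3
t=5: T̂ = -1.5 + 3.7·5 = 17; r = 18 − 17 = 1
t=6: T̂ = -1.5 + 3.7·6 = 20.7; r = 22.7 − 20.7 = 2
t=7: T̂ = -1.5 + 3.7·7 = 24.4; r = 22.4 − 24.4 = -2
Largest |r| is 5 at t = 3, residual -5.

t = 3, r = -5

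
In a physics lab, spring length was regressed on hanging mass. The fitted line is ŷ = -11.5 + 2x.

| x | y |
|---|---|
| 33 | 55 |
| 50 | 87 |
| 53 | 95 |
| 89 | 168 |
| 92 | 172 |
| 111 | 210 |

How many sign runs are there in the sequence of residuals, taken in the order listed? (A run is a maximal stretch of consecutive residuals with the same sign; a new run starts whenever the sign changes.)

x=33: ŷ = -11.5 + 2·33 = 54.5; r = 55 − 54.5 = 0.5
x=50: ŷ = -11.5 + 2·50 = 88.5; r = 87 − 88.5 = -1.5
x=53: ŷ = -11.5 + 2·53 = 94.5; r = 95 − 94.5 = 0.5
x=89: ŷ = -11.5 + 2·89 = 166.5; r = 168 − 166.5 = 1.5
x=92: ŷ = -11.5 + 2·92 = 172.5; r = 172 − 172.5 = -0.5
x=111: ŷ = -11.5 + 2·111 = 210.5; r = 210 − 210.5 = -0.5
Signs: + − + + − −
Runs: +×1, −×1, +×2, −×2 → 4

4 runs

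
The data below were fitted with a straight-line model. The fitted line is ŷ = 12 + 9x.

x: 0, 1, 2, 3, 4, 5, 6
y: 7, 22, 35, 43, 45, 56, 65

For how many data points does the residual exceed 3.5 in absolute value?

x=0: ŷ = 12 + 9·0 = 12; e = 7 − 12 = -5
x=1: ŷ = 12 + 9·1 = 21; e = 22 − 21 = 1
x=2: ŷ = 12 + 9·2 = 30; e = 35 − 30 = 5
x=3: ŷ = 12 + 9·3 = 39; e = 43 − 39 = 4
x=4: ŷ = 12 + 9·4 = 48; e = 45 − 48 = -3
x=5: ŷ = 12 + 9·5 = 57; e = 56 − 57 = -1
x=6: ŷ = 12 + 9·6 = 66; e = 65 − 66 = -1
|e| > 3.5: x=0 (|e|=5), x=2 (|e|=5), x=3 (|e|=4) → 3

3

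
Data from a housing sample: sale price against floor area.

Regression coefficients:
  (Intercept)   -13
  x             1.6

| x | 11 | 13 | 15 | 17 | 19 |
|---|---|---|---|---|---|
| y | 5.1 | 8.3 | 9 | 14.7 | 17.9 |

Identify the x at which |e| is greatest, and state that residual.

x = 15, e = -2

x=11: ŷ = -13 + 1.6·11 = 4.6; e = 5.1 − 4.6 = 0.5
x=13: ŷ = -13 + 1.6·13 = 7.8; e = 8.3 − 7.8 = 0.5
x=15: ŷ = -13 + 1.6·15 = 11; e = 9 − 11 = -2
x=17: ŷ = -13 + 1.6·17 = 14.2; e = 14.7 − 14.2 = 0.5
x=19: ŷ = -13 + 1.6·19 = 17.4; e = 17.9 − 17.4 = 0.5
Largest |e| is 2 at x = 15, residual -2.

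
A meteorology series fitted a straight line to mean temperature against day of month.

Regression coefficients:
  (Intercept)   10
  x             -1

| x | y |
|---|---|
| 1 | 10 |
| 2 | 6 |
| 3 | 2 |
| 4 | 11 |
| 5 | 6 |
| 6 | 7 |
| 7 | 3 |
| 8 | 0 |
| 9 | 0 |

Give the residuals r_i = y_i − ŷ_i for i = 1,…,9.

x=1: ŷ = 10 − 1 = 9; r = 10 − 9 = 1
x=2: ŷ = 10 − 2 = 8; r = 6 − 8 = -2
x=3: ŷ = 10 − 3 = 7; r = 2 − 7 = -5
x=4: ŷ = 10 − 4 = 6; r = 11 − 6 = 5
x=5: ŷ = 10 − 5 = 5; r = 6 − 5 = 1
x=6: ŷ = 10 − 6 = 4; r = 7 − 4 = 3
x=7: ŷ = 10 − 7 = 3; r = 3 − 3 = 0
x=8: ŷ = 10 − 8 = 2; r = 0 − 2 = -2
x=9: ŷ = 10 − 9 = 1; r = 0 − 1 = -1

1, -2, -5, 5, 1, 3, 0, -2, -1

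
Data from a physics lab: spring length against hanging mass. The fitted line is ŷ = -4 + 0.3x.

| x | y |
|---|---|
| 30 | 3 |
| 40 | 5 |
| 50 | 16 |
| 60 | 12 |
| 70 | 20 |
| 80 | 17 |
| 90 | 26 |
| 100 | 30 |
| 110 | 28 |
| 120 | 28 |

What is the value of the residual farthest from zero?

r = 5

x=30: ŷ = -4 + 0.3·30 = 5; r = 3 − 5 = -2
x=40: ŷ = -4 + 0.3·40 = 8; r = 5 − 8 = -3
x=50: ŷ = -4 + 0.3·50 = 11; r = 16 − 11 = 5
x=60: ŷ = -4 + 0.3·60 = 14; r = 12 − 14 = -2
x=70: ŷ = -4 + 0.3·70 = 17; r = 20 − 17 = 3
x=80: ŷ = -4 + 0.3·80 = 20; r = 17 − 20 = -3
x=90: ŷ = -4 + 0.3·90 = 23; r = 26 − 23 = 3
x=100: ŷ = -4 + 0.3·100 = 26; r = 30 − 26 = 4
x=110: ŷ = -4 + 0.3·110 = 29; r = 28 − 29 = -1
x=120: ŷ = -4 + 0.3·120 = 32; r = 28 − 32 = -4
Largest |r| is 5 at x = 50, residual 5.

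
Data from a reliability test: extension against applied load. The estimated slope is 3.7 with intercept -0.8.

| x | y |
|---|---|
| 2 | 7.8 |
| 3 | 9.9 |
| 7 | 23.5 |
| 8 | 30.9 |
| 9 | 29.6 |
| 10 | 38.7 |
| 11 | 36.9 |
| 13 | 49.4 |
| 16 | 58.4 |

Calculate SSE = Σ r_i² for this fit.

SSE = 36.64

x=2: ŷ = -0.8 + 3.7·2 = 6.6; r = 7.8 − 6.6 = 1.2
x=3: ŷ = -0.8 + 3.7·3 = 10.3; r = 9.9 − 10.3 = -0.4
x=7: ŷ = -0.8 + 3.7·7 = 25.1; r = 23.5 − 25.1 = -1.6
x=8: ŷ = -0.8 + 3.7·8 = 28.8; r = 30.9 − 28.8 = 2.1
x=9: ŷ = -0.8 + 3.7·9 = 32.5; r = 29.6 − 32.5 = -2.9
x=10: ŷ = -0.8 + 3.7·10 = 36.2; r = 38.7 − 36.2 = 2.5
x=11: ŷ = -0.8 + 3.7·11 = 39.9; r = 36.9 − 39.9 = -3
x=13: ŷ = -0.8 + 3.7·13 = 47.3; r = 49.4 − 47.3 = 2.1
x=16: ŷ = -0.8 + 3.7·16 = 58.4; r = 58.4 − 58.4 = 0
SSE = 1.44 + 0.16 + 2.56 + 4.41 + 8.41 + 6.25 + 9 + 4.41 + 0 = 36.64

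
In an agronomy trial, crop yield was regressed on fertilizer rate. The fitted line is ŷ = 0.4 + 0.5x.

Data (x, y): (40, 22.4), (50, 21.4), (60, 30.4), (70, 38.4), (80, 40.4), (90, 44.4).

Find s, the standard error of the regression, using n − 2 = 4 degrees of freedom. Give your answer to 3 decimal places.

s = 2.739

x=40: ŷ = 0.4 + 0.5·40 = 20.4; e = 22.4 − 20.4 = 2
x=50: ŷ = 0.4 + 0.5·50 = 25.4; e = 21.4 − 25.4 = -4
x=60: ŷ = 0.4 + 0.5·60 = 30.4; e = 30.4 − 30.4 = 0
x=70: ŷ = 0.4 + 0.5·70 = 35.4; e = 38.4 − 35.4 = 3
x=80: ŷ = 0.4 + 0.5·80 = 40.4; e = 40.4 − 40.4 = 0
x=90: ŷ = 0.4 + 0.5·90 = 45.4; e = 44.4 − 45.4 = -1
SSE = 4 + 16 + 0 + 9 + 0 + 1 = 30
s = √(30/4) = √7.5 ≈ 2.739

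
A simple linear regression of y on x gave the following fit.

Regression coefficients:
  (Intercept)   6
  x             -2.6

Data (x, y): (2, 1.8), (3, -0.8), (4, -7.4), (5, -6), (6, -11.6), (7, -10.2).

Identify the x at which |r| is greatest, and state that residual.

x = 4, r = -3

x=2: ŷ = 6 − 2.6·2 = 0.8; r = 1.8 − 0.8 = 1
x=3: ŷ = 6 − 2.6·3 = -1.8; r = -0.8 − (-1.8) = 1
x=4: ŷ = 6 − 2.6·4 = -4.4; r = -7.4 − (-4.4) = -3
x=5: ŷ = 6 − 2.6·5 = -7; r = -6 − (-7) = 1
x=6: ŷ = 6 − 2.6·6 = -9.6; r = -11.6 − (-9.6) = -2
x=7: ŷ = 6 − 2.6·7 = -12.2; r = -10.2 − (-12.2) = 2
Largest |r| is 3 at x = 4, residual -3.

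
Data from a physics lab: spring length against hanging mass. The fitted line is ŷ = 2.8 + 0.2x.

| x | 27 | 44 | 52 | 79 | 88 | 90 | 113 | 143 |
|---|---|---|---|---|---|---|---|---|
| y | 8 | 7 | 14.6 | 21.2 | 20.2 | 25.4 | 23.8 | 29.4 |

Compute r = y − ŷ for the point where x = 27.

r = -0.2

ŷ = 2.8 + 0.2·27 = 8.2
r = 8 − 8.2 = -0.2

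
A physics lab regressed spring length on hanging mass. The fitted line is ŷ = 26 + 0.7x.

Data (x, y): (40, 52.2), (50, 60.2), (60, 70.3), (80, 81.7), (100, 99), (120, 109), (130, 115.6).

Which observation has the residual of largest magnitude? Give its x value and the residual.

x = 100, r = 3

x=40: ŷ = 26 + 0.7·40 = 54; r = 52.2 − 54 = -1.8
x=50: ŷ = 26 + 0.7·50 = 61; r = 60.2 − 61 = -0.8
x=60: ŷ = 26 + 0.7·60 = 68; r = 70.3 − 68 = 2.3
x=80: ŷ = 26 + 0.7·80 = 82; r = 81.7 − 82 = -0.3
x=100: ŷ = 26 + 0.7·100 = 96; r = 99 − 96 = 3
x=120: ŷ = 26 + 0.7·120 = 110; r = 109 − 110 = -1
x=130: ŷ = 26 + 0.7·130 = 117; r = 115.6 − 117 = -1.4
Largest |r| is 3 at x = 100, residual 3.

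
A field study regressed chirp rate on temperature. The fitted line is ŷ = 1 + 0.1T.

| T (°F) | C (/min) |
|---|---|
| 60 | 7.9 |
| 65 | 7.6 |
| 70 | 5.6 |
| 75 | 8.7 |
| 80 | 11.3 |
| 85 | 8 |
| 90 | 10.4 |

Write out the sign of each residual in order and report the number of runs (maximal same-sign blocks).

5 runs

T=60: ŷ = 1 + 0.1·60 = 7; r = 7.9 − 7 = 0.9
T=65: ŷ = 1 + 0.1·65 = 7.5; r = 7.6 − 7.5 = 0.1
T=70: ŷ = 1 + 0.1·70 = 8; r = 5.6 − 8 = -2.4
T=75: ŷ = 1 + 0.1·75 = 8.5; r = 8.7 − 8.5 = 0.2
T=80: ŷ = 1 + 0.1·80 = 9; r = 11.3 − 9 = 2.3
T=85: ŷ = 1 + 0.1·85 = 9.5; r = 8 − 9.5 = -1.5
T=90: ŷ = 1 + 0.1·90 = 10; r = 10.4 − 10 = 0.4
Signs: + + − + + − +
Runs: +×2, −×1, +×2, −×1, +×1 → 5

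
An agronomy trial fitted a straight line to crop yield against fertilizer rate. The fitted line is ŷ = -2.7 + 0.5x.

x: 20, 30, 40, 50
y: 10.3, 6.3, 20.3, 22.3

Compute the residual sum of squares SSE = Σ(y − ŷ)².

x=20: ŷ = -2.7 + 0.5·20 = 7.3; r = 10.3 − 7.3 = 3
x=30: ŷ = -2.7 + 0.5·30 = 12.3; r = 6.3 − 12.3 = -6
x=40: ŷ = -2.7 + 0.5·40 = 17.3; r = 20.3 − 17.3 = 3
x=50: ŷ = -2.7 + 0.5·50 = 22.3; r = 22.3 − 22.3 = 0
SSE = 9 + 36 + 9 + 0 = 54

SSE = 54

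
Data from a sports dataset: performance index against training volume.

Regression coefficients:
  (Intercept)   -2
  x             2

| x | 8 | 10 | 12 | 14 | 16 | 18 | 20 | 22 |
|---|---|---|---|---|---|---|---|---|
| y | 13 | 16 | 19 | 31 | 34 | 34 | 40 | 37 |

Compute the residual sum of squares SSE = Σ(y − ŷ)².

SSE = 84

x=8: ŷ = -2 + 2·8 = 14; r = 13 − 14 = -1
x=10: ŷ = -2 + 2·10 = 18; r = 16 − 18 = -2
x=12: ŷ = -2 + 2·12 = 22; r = 19 − 22 = -3
x=14: ŷ = -2 + 2·14 = 26; r = 31 − 26 = 5
x=16: ŷ = -2 + 2·16 = 30; r = 34 − 30 = 4
x=18: ŷ = -2 + 2·18 = 34; r = 34 − 34 = 0
x=20: ŷ = -2 + 2·20 = 38; r = 40 − 38 = 2
x=22: ŷ = -2 + 2·22 = 42; r = 37 − 42 = -5
SSE = 1 + 4 + 9 + 25 + 16 + 0 + 4 + 25 = 84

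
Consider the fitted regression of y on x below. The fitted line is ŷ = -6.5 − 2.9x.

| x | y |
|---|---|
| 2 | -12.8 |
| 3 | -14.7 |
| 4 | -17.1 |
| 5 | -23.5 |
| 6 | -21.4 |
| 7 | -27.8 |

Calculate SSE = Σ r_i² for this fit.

x=2: ŷ = -6.5 − 2.9·2 = -12.3; r = -12.8 − (-12.3) = -0.5
x=3: ŷ = -6.5 − 2.9·3 = -15.2; r = -14.7 − (-15.2) = 0.5
x=4: ŷ = -6.5 − 2.9·4 = -18.1; r = -17.1 − (-18.1) = 1
x=5: ŷ = -6.5 − 2.9·5 = -21; r = -23.5 − (-21) = -2.5
x=6: ŷ = -6.5 − 2.9·6 = -23.9; r = -21.4 − (-23.9) = 2.5
x=7: ŷ = -6.5 − 2.9·7 = -26.8; r = -27.8 − (-26.8) = -1
SSE = 0.25 + 0.25 + 1 + 6.25 + 6.25 + 1 = 15

SSE = 15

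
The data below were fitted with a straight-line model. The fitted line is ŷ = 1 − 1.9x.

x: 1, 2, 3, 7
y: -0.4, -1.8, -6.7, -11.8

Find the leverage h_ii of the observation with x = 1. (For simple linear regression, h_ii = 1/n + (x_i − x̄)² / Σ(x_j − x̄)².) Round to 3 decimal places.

h = 0.494

x̄ = (1 + 2 + 3 + 7)/4 = 3.25
Σ(x − x̄)² = 5.0625 + 1.5625 + 0.0625 + 14.0625 = 20.75
h = 1/4 + (-2.25)²/20.75 = 0.25 + 0.243976 = 0.494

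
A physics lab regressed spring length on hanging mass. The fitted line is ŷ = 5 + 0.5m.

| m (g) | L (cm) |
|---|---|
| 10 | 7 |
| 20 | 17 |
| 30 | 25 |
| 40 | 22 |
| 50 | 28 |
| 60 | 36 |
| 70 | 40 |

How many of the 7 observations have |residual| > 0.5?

m=10: ŷ = 5 + 0.5·10 = 10; e = 7 − 10 = -3
m=20: ŷ = 5 + 0.5·20 = 15; e = 17 − 15 = 2
m=30: ŷ = 5 + 0.5·30 = 20; e = 25 − 20 = 5
m=40: ŷ = 5 + 0.5·40 = 25; e = 22 − 25 = -3
m=50: ŷ = 5 + 0.5·50 = 30; e = 28 − 30 = -2
m=60: ŷ = 5 + 0.5·60 = 35; e = 36 − 35 = 1
m=70: ŷ = 5 + 0.5·70 = 40; e = 40 − 40 = 0
|e| > 0.5: m=10 (|e|=3), m=20 (|e|=2), m=30 (|e|=5), m=40 (|e|=3), m=50 (|e|=2), m=60 (|e|=1) → 6

6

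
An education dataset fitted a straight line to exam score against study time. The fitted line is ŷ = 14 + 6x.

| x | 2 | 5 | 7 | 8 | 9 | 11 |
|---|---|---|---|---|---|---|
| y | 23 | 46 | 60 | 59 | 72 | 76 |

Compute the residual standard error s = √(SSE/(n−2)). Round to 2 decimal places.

x=2: ŷ = 14 + 6·2 = 26; e = 23 − 26 = -3
x=5: ŷ = 14 + 6·5 = 44; e = 46 − 44 = 2
x=7: ŷ = 14 + 6·7 = 56; e = 60 − 56 = 4
x=8: ŷ = 14 + 6·8 = 62; e = 59 − 62 = -3
x=9: ŷ = 14 + 6·9 = 68; e = 72 − 68 = 4
x=11: ŷ = 14 + 6·11 = 80; e = 76 − 80 = -4
SSE = 9 + 4 + 16 + 9 + 16 + 16 = 70
s = √(70/4) = √17.5 ≈ 4.18

s = 4.18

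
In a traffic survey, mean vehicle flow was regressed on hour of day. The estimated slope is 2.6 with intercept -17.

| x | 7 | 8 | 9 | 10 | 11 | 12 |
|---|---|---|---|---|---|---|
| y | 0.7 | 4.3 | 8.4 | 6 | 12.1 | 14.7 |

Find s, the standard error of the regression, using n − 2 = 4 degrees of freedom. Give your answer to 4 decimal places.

s = 1.8708

x=7: ŷ = -17 + 2.6·7 = 1.2; e = 0.7 − 1.2 = -0.5
x=8: ŷ = -17 + 2.6·8 = 3.8; e = 4.3 − 3.8 = 0.5
x=9: ŷ = -17 + 2.6·9 = 6.4; e = 8.4 − 6.4 = 2
x=10: ŷ = -17 + 2.6·10 = 9; e = 6 − 9 = -3
x=11: ŷ = -17 + 2.6·11 = 11.6; e = 12.1 − 11.6 = 0.5
x=12: ŷ = -17 + 2.6·12 = 14.2; e = 14.7 − 14.2 = 0.5
SSE = 0.25 + 0.25 + 4 + 9 + 0.25 + 0.25 = 14
s = √(14/4) = √3.5 ≈ 1.8708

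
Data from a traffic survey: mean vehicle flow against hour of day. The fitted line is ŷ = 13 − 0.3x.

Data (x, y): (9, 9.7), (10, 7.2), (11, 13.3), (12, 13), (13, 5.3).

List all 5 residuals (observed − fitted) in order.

-0.6, -2.8, 3.6, 3.6, -3.8

x=9: ŷ = 13 − 0.3·9 = 10.3; e = 9.7 − 10.3 = -0.6
x=10: ŷ = 13 − 0.3·10 = 10; e = 7.2 − 10 = -2.8
x=11: ŷ = 13 − 0.3·11 = 9.7; e = 13.3 − 9.7 = 3.6
x=12: ŷ = 13 − 0.3·12 = 9.4; e = 13 − 9.4 = 3.6
x=13: ŷ = 13 − 0.3·13 = 9.1; e = 5.3 − 9.1 = -3.8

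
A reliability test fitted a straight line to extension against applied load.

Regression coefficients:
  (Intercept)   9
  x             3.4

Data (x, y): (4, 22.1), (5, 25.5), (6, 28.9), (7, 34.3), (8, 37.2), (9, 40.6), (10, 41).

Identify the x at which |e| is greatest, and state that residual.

x = 10, e = -2

x=4: ŷ = 9 + 3.4·4 = 22.6; e = 22.1 − 22.6 = -0.5
x=5: ŷ = 9 + 3.4·5 = 26; e = 25.5 − 26 = -0.5
x=6: ŷ = 9 + 3.4·6 = 29.4; e = 28.9 − 29.4 = -0.5
x=7: ŷ = 9 + 3.4·7 = 32.8; e = 34.3 − 32.8 = 1.5
x=8: ŷ = 9 + 3.4·8 = 36.2; e = 37.2 − 36.2 = 1
x=9: ŷ = 9 + 3.4·9 = 39.6; e = 40.6 − 39.6 = 1
x=10: ŷ = 9 + 3.4·10 = 43; e = 41 − 43 = -2
Largest |e| is 2 at x = 10, residual -2.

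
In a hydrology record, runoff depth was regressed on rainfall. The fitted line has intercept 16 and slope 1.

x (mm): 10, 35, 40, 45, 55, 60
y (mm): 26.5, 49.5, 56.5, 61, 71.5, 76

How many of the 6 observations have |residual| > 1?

x=10: ŷ = 16 + 10 = 26; r = 26.5 − 26 = 0.5
x=35: ŷ = 16 + 35 = 51; r = 49.5 − 51 = -1.5
x=40: ŷ = 16 + 40 = 56; r = 56.5 − 56 = 0.5
x=45: ŷ = 16 + 45 = 61; r = 61 − 61 = 0
x=55: ŷ = 16 + 55 = 71; r = 71.5 − 71 = 0.5
x=60: ŷ = 16 + 60 = 76; r = 76 − 76 = 0
|r| > 1: x=35 (|r|=1.5) → 1

1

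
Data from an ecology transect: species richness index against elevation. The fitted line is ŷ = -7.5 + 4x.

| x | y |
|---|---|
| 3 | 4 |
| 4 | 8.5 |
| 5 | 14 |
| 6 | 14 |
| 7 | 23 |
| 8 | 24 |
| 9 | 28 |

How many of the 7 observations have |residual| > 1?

3

x=3: ŷ = -7.5 + 4·3 = 4.5; e = 4 − 4.5 = -0.5
x=4: ŷ = -7.5 + 4·4 = 8.5; e = 8.5 − 8.5 = 0
x=5: ŷ = -7.5 + 4·5 = 12.5; e = 14 − 12.5 = 1.5
x=6: ŷ = -7.5 + 4·6 = 16.5; e = 14 − 16.5 = -2.5
x=7: ŷ = -7.5 + 4·7 = 20.5; e = 23 − 20.5 = 2.5
x=8: ŷ = -7.5 + 4·8 = 24.5; e = 24 − 24.5 = -0.5
x=9: ŷ = -7.5 + 4·9 = 28.5; e = 28 − 28.5 = -0.5
|e| > 1: x=5 (|e|=1.5), x=6 (|e|=2.5), x=7 (|e|=2.5) → 3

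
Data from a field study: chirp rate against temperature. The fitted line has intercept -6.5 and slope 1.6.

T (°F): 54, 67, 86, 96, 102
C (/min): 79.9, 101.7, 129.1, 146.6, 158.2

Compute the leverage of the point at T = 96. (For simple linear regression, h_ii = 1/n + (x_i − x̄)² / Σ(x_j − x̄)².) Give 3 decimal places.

T̄ = (54 + 67 + 86 + 96 + 102)/5 = 81
Σ(T − T̄)² = 729 + 196 + 25 + 225 + 441 = 1616
h = 1/5 + (15)²/1616 = 0.2 + 0.139233 = 0.339

h = 0.339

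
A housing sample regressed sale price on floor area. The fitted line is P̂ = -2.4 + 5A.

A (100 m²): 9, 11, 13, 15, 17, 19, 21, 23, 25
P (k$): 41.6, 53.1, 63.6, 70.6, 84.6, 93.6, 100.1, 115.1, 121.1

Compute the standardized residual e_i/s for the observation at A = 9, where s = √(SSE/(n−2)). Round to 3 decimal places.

-0.519

A=9: P̂ = -2.4 + 5·9 = 42.6; e = 41.6 − 42.6 = -1
A=11: P̂ = -2.4 + 5·11 = 52.6; e = 53.1 − 52.6 = 0.5
A=13: P̂ = -2.4 + 5·13 = 62.6; e = 63.6 − 62.6 = 1
A=15: P̂ = -2.4 + 5·15 = 72.6; e = 70.6 − 72.6 = -2
A=17: P̂ = -2.4 + 5·17 = 82.6; e = 84.6 − 82.6 = 2
A=19: P̂ = -2.4 + 5·19 = 92.6; e = 93.6 − 92.6 = 1
A=21: P̂ = -2.4 + 5·21 = 102.6; e = 100.1 − 102.6 = -2.5
A=23: P̂ = -2.4 + 5·23 = 112.6; e = 115.1 − 112.6 = 2.5
A=25: P̂ = -2.4 + 5·25 = 122.6; e = 121.1 − 122.6 = -1.5
SSE = 1 + 0.25 + 1 + 4 + 4 + 1 + 6.25 + 6.25 + 2.25 = 26
s = √(26/7) = 1.92725
e/s = -1 / 1.92725 = -0.519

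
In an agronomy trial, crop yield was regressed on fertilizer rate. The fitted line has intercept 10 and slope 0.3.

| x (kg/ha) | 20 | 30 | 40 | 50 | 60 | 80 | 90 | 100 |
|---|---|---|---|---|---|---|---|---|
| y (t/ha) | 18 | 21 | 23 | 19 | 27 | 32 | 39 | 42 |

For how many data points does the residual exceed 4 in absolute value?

1

x=20: ŷ = 10 + 0.3·20 = 16; e = 18 − 16 = 2
x=30: ŷ = 10 + 0.3·30 = 19; e = 21 − 19 = 2
x=40: ŷ = 10 + 0.3·40 = 22; e = 23 − 22 = 1
x=50: ŷ = 10 + 0.3·50 = 25; e = 19 − 25 = -6
x=60: ŷ = 10 + 0.3·60 = 28; e = 27 − 28 = -1
x=80: ŷ = 10 + 0.3·80 = 34; e = 32 − 34 = -2
x=90: ŷ = 10 + 0.3·90 = 37; e = 39 − 37 = 2
x=100: ŷ = 10 + 0.3·100 = 40; e = 42 − 40 = 2
|e| > 4: x=50 (|e|=6) → 1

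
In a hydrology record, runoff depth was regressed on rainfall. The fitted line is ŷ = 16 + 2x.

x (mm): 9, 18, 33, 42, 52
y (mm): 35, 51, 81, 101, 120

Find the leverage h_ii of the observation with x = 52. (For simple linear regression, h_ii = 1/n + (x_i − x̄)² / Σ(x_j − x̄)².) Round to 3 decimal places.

h = 0.569

x̄ = (9 + 18 + 33 + 42 + 52)/5 = 30.8
Σ(x − x̄)² = 475.24 + 163.84 + 4.84 + 125.44 + 449.44 = 1218.8
h = 1/5 + (21.2)²/1218.8 = 0.2 + 0.368756 = 0.569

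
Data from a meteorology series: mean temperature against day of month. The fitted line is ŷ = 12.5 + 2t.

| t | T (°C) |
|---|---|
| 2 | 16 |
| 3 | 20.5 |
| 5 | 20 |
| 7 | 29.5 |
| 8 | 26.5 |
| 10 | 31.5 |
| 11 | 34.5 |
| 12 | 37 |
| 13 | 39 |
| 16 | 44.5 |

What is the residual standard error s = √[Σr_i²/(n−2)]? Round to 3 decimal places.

s = 1.768

t=2: ŷ = 12.5 + 2·2 = 16.5; r = 16 − 16.5 = -0.5
t=3: ŷ = 12.5 + 2·3 = 18.5; r = 20.5 − 18.5 = 2
t=5: ŷ = 12.5 + 2·5 = 22.5; r = 20 − 22.5 = -2.5
t=7: ŷ = 12.5 + 2·7 = 26.5; r = 29.5 − 26.5 = 3
t=8: ŷ = 12.5 + 2·8 = 28.5; r = 26.5 − 28.5 = -2
t=10: ŷ = 12.5 + 2·10 = 32.5; r = 31.5 − 32.5 = -1
t=11: ŷ = 12.5 + 2·11 = 34.5; r = 34.5 − 34.5 = 0
t=12: ŷ = 12.5 + 2·12 = 36.5; r = 37 − 36.5 = 0.5
t=13: ŷ = 12.5 + 2·13 = 38.5; r = 39 − 38.5 = 0.5
t=16: ŷ = 12.5 + 2·16 = 44.5; r = 44.5 − 44.5 = 0
SSE = 0.25 + 4 + 6.25 + 9 + 4 + 1 + 0 + 0.25 + 0.25 + 0 = 25
s = √(25/8) = √3.125 ≈ 1.768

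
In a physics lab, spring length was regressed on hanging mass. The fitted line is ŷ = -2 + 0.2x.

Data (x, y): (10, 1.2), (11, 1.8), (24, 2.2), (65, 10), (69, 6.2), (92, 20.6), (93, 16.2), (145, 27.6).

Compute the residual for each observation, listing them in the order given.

x=10: ŷ = -2 + 0.2·10 = 0; e = 1.2 − 0 = 1.2
x=11: ŷ = -2 + 0.2·11 = 0.2; e = 1.8 − 0.2 = 1.6
x=24: ŷ = -2 + 0.2·24 = 2.8; e = 2.2 − 2.8 = -0.6
x=65: ŷ = -2 + 0.2·65 = 11; e = 10 − 11 = -1
x=69: ŷ = -2 + 0.2·69 = 11.8; e = 6.2 − 11.8 = -5.6
x=92: ŷ = -2 + 0.2·92 = 16.4; e = 20.6 − 16.4 = 4.2
x=93: ŷ = -2 + 0.2·93 = 16.6; e = 16.2 − 16.6 = -0.4
x=145: ŷ = -2 + 0.2·145 = 27; e = 27.6 − 27 = 0.6

1.2, 1.6, -0.6, -1, -5.6, 4.2, -0.4, 0.6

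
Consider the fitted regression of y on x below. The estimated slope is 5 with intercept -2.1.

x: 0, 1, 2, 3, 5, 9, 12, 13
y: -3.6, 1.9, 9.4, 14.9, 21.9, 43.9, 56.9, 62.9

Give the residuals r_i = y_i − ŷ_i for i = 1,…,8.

-1.5, -1, 1.5, 2, -1, 1, -1, 0

x=0: ŷ = -2.1 + 5·0 = -2.1; r = -3.6 − (-2.1) = -1.5
x=1: ŷ = -2.1 + 5·1 = 2.9; r = 1.9 − 2.9 = -1
x=2: ŷ = -2.1 + 5·2 = 7.9; r = 9.4 − 7.9 = 1.5
x=3: ŷ = -2.1 + 5·3 = 12.9; r = 14.9 − 12.9 = 2
x=5: ŷ = -2.1 + 5·5 = 22.9; r = 21.9 − 22.9 = -1
x=9: ŷ = -2.1 + 5·9 = 42.9; r = 43.9 − 42.9 = 1
x=12: ŷ = -2.1 + 5·12 = 57.9; r = 56.9 − 57.9 = -1
x=13: ŷ = -2.1 + 5·13 = 62.9; r = 62.9 − 62.9 = 0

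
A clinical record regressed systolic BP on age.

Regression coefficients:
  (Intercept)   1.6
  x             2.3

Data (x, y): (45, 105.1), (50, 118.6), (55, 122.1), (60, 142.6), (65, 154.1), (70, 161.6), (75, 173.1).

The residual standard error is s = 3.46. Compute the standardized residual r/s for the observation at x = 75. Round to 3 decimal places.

-0.289

ŷ = 1.6 + 2.3·75 = 174.1
r = 173.1 − 174.1 = -1
r/s = -1 / 3.46 = -0.289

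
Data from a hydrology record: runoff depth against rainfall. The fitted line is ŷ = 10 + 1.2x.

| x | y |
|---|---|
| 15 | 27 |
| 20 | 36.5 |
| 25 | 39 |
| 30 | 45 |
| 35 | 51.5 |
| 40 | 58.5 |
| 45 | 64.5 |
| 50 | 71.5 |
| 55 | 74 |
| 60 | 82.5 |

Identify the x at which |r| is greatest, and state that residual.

x=15: ŷ = 10 + 1.2·15 = 28; r = 27 − 28 = -1
x=20: ŷ = 10 + 1.2·20 = 34; r = 36.5 − 34 = 2.5
x=25: ŷ = 10 + 1.2·25 = 40; r = 39 − 40 = -1
x=30: ŷ = 10 + 1.2·30 = 46; r = 45 − 46 = -1
x=35: ŷ = 10 + 1.2·35 = 52; r = 51.5 − 52 = -0.5
x=40: ŷ = 10 + 1.2·40 = 58; r = 58.5 − 58 = 0.5
x=45: ŷ = 10 + 1.2·45 = 64; r = 64.5 − 64 = 0.5
x=50: ŷ = 10 + 1.2·50 = 70; r = 71.5 − 70 = 1.5
x=55: ŷ = 10 + 1.2·55 = 76; r = 74 − 76 = -2
x=60: ŷ = 10 + 1.2·60 = 82; r = 82.5 − 82 = 0.5
Largest |r| is 2.5 at x = 20, residual 2.5.

x = 20, r = 2.5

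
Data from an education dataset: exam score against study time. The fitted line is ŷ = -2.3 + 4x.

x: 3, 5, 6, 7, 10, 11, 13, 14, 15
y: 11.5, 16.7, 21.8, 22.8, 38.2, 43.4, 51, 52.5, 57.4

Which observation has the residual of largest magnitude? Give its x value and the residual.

x=3: ŷ = -2.3 + 4·3 = 9.7; r = 11.5 − 9.7 = 1.8
x=5: ŷ = -2.3 + 4·5 = 17.7; r = 16.7 − 17.7 = -1
x=6: ŷ = -2.3 + 4·6 = 21.7; r = 21.8 − 21.7 = 0.1
x=7: ŷ = -2.3 + 4·7 = 25.7; r = 22.8 − 25.7 = -2.9
x=10: ŷ = -2.3 + 4·10 = 37.7; r = 38.2 − 37.7 = 0.5
x=11: ŷ = -2.3 + 4·11 = 41.7; r = 43.4 − 41.7 = 1.7
x=13: ŷ = -2.3 + 4·13 = 49.7; r = 51 − 49.7 = 1.3
x=14: ŷ = -2.3 + 4·14 = 53.7; r = 52.5 − 53.7 = -1.2
x=15: ŷ = -2.3 + 4·15 = 57.7; r = 57.4 − 57.7 = -0.3
Largest |r| is 2.9 at x = 7, residual -2.9.

x = 7, r = -2.9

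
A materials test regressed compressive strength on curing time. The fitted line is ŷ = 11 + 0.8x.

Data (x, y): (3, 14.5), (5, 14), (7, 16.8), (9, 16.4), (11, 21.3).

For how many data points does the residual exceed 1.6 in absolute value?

1

x=3: ŷ = 11 + 0.8·3 = 13.4; r = 14.5 − 13.4 = 1.1
x=5: ŷ = 11 + 0.8·5 = 15; r = 14 − 15 = -1
x=7: ŷ = 11 + 0.8·7 = 16.6; r = 16.8 − 16.6 = 0.2
x=9: ŷ = 11 + 0.8·9 = 18.2; r = 16.4 − 18.2 = -1.8
x=11: ŷ = 11 + 0.8·11 = 19.8; r = 21.3 − 19.8 = 1.5
|r| > 1.6: x=9 (|r|=1.8) → 1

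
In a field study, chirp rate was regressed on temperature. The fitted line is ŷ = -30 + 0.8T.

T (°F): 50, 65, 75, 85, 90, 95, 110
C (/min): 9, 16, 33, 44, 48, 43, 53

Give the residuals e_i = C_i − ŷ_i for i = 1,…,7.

T=50: ŷ = -30 + 0.8·50 = 10; e = 9 − 10 = -1
T=65: ŷ = -30 + 0.8·65 = 22; e = 16 − 22 = -6
T=75: ŷ = -30 + 0.8·75 = 30; e = 33 − 30 = 3
T=85: ŷ = -30 + 0.8·85 = 38; e = 44 − 38 = 6
T=90: ŷ = -30 + 0.8·90 = 42; e = 48 − 42 = 6
T=95: ŷ = -30 + 0.8·95 = 46; e = 43 − 46 = -3
T=110: ŷ = -30 + 0.8·110 = 58; e = 53 − 58 = -5

-1, -6, 3, 6, 6, -3, -5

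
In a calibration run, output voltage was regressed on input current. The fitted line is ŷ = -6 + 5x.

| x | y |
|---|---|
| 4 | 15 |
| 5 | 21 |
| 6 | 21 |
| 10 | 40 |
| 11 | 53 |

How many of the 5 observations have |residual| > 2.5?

3

x=4: ŷ = -6 + 5·4 = 14; r = 15 − 14 = 1
x=5: ŷ = -6 + 5·5 = 19; r = 21 − 19 = 2
x=6: ŷ = -6 + 5·6 = 24; r = 21 − 24 = -3
x=10: ŷ = -6 + 5·10 = 44; r = 40 − 44 = -4
x=11: ŷ = -6 + 5·11 = 49; r = 53 − 49 = 4
|r| > 2.5: x=6 (|r|=3), x=10 (|r|=4), x=11 (|r|=4) → 3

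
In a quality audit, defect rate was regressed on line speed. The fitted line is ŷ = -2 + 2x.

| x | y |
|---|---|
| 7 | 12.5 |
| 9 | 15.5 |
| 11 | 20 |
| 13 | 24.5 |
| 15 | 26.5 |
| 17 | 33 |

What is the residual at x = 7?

ŷ = -2 + 2·7 = 12
e = 12.5 − 12 = 0.5

e = 0.5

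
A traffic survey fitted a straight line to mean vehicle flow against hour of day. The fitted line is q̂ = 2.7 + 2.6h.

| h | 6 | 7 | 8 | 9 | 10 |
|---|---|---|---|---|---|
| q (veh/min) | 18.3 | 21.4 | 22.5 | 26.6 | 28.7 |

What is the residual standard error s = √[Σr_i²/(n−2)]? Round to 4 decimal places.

h=6: q̂ = 2.7 + 2.6·6 = 18.3; r = 18.3 − 18.3 = 0
h=7: q̂ = 2.7 + 2.6·7 = 20.9; r = 21.4 − 20.9 = 0.5
h=8: q̂ = 2.7 + 2.6·8 = 23.5; r = 22.5 − 23.5 = -1
h=9: q̂ = 2.7 + 2.6·9 = 26.1; r = 26.6 − 26.1 = 0.5
h=10: q̂ = 2.7 + 2.6·10 = 28.7; r = 28.7 − 28.7 = 0
SSE = 0 + 0.25 + 1 + 0.25 + 0 = 1.5
s = √(1.5/3) = √0.5 ≈ 0.7071

s = 0.7071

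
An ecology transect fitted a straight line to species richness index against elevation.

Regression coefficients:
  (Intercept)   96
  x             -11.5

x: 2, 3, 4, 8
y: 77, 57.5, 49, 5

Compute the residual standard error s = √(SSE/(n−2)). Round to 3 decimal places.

x=2: ŷ = 96 − 11.5·2 = 73; e = 77 − 73 = 4
x=3: ŷ = 96 − 11.5·3 = 61.5; e = 57.5 − 61.5 = -4
x=4: ŷ = 96 − 11.5·4 = 50; e = 49 − 50 = -1
x=8: ŷ = 96 − 11.5·8 = 4; e = 5 − 4 = 1
SSE = 16 + 16 + 1 + 1 = 34
s = √(34/2) = √17 ≈ 4.123

s = 4.123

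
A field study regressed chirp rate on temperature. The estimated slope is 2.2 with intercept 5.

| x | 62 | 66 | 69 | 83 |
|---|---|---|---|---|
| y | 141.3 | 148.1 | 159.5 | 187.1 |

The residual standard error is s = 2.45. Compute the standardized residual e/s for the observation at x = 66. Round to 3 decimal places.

ŷ = 5 + 2.2·66 = 150.2
e = 148.1 − 150.2 = -2.1
e/s = -2.1 / 2.45 = -0.857

-0.857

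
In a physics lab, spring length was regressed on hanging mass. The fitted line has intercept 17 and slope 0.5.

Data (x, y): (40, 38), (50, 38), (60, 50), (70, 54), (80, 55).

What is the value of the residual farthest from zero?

x=40: ŷ = 17 + 0.5·40 = 37; e = 38 − 37 = 1
x=50: ŷ = 17 + 0.5·50 = 42; e = 38 − 42 = -4
x=60: ŷ = 17 + 0.5·60 = 47; e = 50 − 47 = 3
x=70: ŷ = 17 + 0.5·70 = 52; e = 54 − 52 = 2
x=80: ŷ = 17 + 0.5·80 = 57; e = 55 − 57 = -2
Largest |e| is 4 at x = 50, residual -4.

e = -4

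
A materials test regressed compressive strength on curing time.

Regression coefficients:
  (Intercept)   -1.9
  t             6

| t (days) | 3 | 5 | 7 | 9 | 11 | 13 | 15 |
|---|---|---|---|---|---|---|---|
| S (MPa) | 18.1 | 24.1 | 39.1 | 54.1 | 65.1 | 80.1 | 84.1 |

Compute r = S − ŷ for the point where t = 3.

ŷ = -1.9 + 6·3 = 16.1
r = 18.1 − 16.1 = 2

r = 2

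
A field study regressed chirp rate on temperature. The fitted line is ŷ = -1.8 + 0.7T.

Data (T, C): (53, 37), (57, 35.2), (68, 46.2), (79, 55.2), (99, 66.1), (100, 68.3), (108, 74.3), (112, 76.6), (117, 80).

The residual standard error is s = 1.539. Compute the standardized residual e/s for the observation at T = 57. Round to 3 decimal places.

ŷ = -1.8 + 0.7·57 = 38.1
e = 35.2 − 38.1 = -2.9
e/s = -2.9 / 1.539 = -1.884

-1.884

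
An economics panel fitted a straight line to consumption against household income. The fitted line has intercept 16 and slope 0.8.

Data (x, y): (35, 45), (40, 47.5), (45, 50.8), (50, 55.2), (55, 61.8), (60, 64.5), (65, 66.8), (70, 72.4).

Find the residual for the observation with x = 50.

ŷ = 16 + 0.8·50 = 56
r = 55.2 − 56 = -0.8

r = -0.8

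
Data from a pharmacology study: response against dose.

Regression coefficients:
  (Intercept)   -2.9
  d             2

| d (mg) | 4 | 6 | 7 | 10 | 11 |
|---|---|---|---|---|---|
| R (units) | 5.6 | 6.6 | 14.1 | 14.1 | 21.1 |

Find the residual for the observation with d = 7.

e = 3

R̂ = -2.9 + 2·7 = 11.1
e = 14.1 − 11.1 = 3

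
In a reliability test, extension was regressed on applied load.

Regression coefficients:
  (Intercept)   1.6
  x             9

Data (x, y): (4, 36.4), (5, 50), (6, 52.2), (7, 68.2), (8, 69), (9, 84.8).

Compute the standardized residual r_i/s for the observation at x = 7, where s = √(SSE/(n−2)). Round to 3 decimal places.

0.903

x=4: ŷ = 1.6 + 9·4 = 37.6; r = 36.4 − 37.6 = -1.2
x=5: ŷ = 1.6 + 9·5 = 46.6; r = 50 − 46.6 = 3.4
x=6: ŷ = 1.6 + 9·6 = 55.6; r = 52.2 − 55.6 = -3.4
x=7: ŷ = 1.6 + 9·7 = 64.6; r = 68.2 − 64.6 = 3.6
x=8: ŷ = 1.6 + 9·8 = 73.6; r = 69 − 73.6 = -4.6
x=9: ŷ = 1.6 + 9·9 = 82.6; r = 84.8 − 82.6 = 2.2
SSE = 1.44 + 11.56 + 11.56 + 12.96 + 21.16 + 4.84 = 63.52
s = √(63.52/4) = 3.98497
r/s = 3.6 / 3.98497 = 0.903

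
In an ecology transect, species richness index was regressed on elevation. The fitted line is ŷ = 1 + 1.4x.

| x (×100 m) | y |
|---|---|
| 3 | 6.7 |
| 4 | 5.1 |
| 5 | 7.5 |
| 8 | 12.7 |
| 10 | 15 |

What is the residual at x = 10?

r = 0

ŷ = 1 + 1.4·10 = 15
r = 15 − 15 = 0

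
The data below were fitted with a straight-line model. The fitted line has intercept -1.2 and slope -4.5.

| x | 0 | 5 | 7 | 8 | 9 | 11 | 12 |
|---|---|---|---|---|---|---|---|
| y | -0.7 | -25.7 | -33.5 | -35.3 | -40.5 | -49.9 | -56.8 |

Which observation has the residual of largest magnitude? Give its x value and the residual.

x = 5, r = -2

x=0: ŷ = -1.2 − 4.5·0 = -1.2; r = -0.7 − (-1.2) = 0.5
x=5: ŷ = -1.2 − 4.5·5 = -23.7; r = -25.7 − (-23.7) = -2
x=7: ŷ = -1.2 − 4.5·7 = -32.7; r = -33.5 − (-32.7) = -0.8
x=8: ŷ = -1.2 − 4.5·8 = -37.2; r = -35.3 − (-37.2) = 1.9
x=9: ŷ = -1.2 − 4.5·9 = -41.7; r = -40.5 − (-41.7) = 1.2
x=11: ŷ = -1.2 − 4.5·11 = -50.7; r = -49.9 − (-50.7) = 0.8
x=12: ŷ = -1.2 − 4.5·12 = -55.2; r = -56.8 − (-55.2) = -1.6
Largest |r| is 2 at x = 5, residual -2.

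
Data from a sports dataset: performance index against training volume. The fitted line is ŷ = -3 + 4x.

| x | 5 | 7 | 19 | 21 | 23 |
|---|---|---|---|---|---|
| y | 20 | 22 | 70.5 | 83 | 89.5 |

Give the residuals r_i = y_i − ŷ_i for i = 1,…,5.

x=5: ŷ = -3 + 4·5 = 17; r = 20 − 17 = 3
x=7: ŷ = -3 + 4·7 = 25; r = 22 − 25 = -3
x=19: ŷ = -3 + 4·19 = 73; r = 70.5 − 73 = -2.5
x=21: ŷ = -3 + 4·21 = 81; r = 83 − 81 = 2
x=23: ŷ = -3 + 4·23 = 89; r = 89.5 − 89 = 0.5

3, -3, -2.5, 2, 0.5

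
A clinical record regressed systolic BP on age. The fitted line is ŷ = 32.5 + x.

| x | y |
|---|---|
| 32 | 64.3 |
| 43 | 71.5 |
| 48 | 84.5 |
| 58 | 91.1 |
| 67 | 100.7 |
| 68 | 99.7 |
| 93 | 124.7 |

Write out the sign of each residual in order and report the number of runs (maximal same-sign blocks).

x=32: ŷ = 32.5 + 32 = 64.5; r = 64.3 − 64.5 = -0.2
x=43: ŷ = 32.5 + 43 = 75.5; r = 71.5 − 75.5 = -4
x=48: ŷ = 32.5 + 48 = 80.5; r = 84.5 − 80.5 = 4
x=58: ŷ = 32.5 + 58 = 90.5; r = 91.1 − 90.5 = 0.6
x=67: ŷ = 32.5 + 67 = 99.5; r = 100.7 − 99.5 = 1.2
x=68: ŷ = 32.5 + 68 = 100.5; r = 99.7 − 100.5 = -0.8
x=93: ŷ = 32.5 + 93 = 125.5; r = 124.7 − 125.5 = -0.8
Signs: − − + + + − −
Runs: −×2, +×3, −×2 → 3

3 runs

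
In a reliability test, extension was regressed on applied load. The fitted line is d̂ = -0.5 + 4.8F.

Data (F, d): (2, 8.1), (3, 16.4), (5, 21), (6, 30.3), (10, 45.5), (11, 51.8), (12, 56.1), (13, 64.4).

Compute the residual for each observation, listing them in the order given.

F=2: d̂ = -0.5 + 4.8·2 = 9.1; r = 8.1 − 9.1 = -1
F=3: d̂ = -0.5 + 4.8·3 = 13.9; r = 16.4 − 13.9 = 2.5
F=5: d̂ = -0.5 + 4.8·5 = 23.5; r = 21 − 23.5 = -2.5
F=6: d̂ = -0.5 + 4.8·6 = 28.3; r = 30.3 − 28.3 = 2
F=10: d̂ = -0.5 + 4.8·10 = 47.5; r = 45.5 − 47.5 = -2
F=11: d̂ = -0.5 + 4.8·11 = 52.3; r = 51.8 − 52.3 = -0.5
F=12: d̂ = -0.5 + 4.8·12 = 57.1; r = 56.1 − 57.1 = -1
F=13: d̂ = -0.5 + 4.8·13 = 61.9; r = 64.4 − 61.9 = 2.5

-1, 2.5, -2.5, 2, -2, -0.5, -1, 2.5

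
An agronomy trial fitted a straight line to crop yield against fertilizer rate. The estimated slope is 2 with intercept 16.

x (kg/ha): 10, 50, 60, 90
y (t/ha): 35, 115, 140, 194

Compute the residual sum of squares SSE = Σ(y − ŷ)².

SSE = 22

x=10: ŷ = 16 + 2·10 = 36; e = 35 − 36 = -1
x=50: ŷ = 16 + 2·50 = 116; e = 115 − 116 = -1
x=60: ŷ = 16 + 2·60 = 136; e = 140 − 136 = 4
x=90: ŷ = 16 + 2·90 = 196; e = 194 − 196 = -2
SSE = 1 + 1 + 16 + 4 = 22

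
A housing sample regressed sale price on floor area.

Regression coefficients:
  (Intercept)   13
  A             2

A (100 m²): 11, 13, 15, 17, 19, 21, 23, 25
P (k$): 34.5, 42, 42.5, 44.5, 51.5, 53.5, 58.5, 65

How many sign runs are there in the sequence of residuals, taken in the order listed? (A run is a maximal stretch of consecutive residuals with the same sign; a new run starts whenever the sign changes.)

6 runs

A=11: ŷ = 13 + 2·11 = 35; r = 34.5 − 35 = -0.5
A=13: ŷ = 13 + 2·13 = 39; r = 42 − 39 = 3
A=15: ŷ = 13 + 2·15 = 43; r = 42.5 − 43 = -0.5
A=17: ŷ = 13 + 2·17 = 47; r = 44.5 − 47 = -2.5
A=19: ŷ = 13 + 2·19 = 51; r = 51.5 − 51 = 0.5
A=21: ŷ = 13 + 2·21 = 55; r = 53.5 − 55 = -1.5
A=23: ŷ = 13 + 2·23 = 59; r = 58.5 − 59 = -0.5
A=25: ŷ = 13 + 2·25 = 63; r = 65 − 63 = 2
Signs: − + − − + − − +
Runs: −×1, +×1, −×2, +×1, −×2, +×1 → 6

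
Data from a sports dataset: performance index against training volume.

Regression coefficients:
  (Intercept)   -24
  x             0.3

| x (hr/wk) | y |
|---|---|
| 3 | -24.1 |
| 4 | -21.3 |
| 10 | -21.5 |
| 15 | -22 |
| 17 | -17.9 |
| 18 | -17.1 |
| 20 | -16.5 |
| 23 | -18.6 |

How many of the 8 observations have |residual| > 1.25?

5

x=3: ŷ = -24 + 0.3·3 = -23.1; e = -24.1 − (-23.1) = -1
x=4: ŷ = -24 + 0.3·4 = -22.8; e = -21.3 − (-22.8) = 1.5
x=10: ŷ = -24 + 0.3·10 = -21; e = -21.5 − (-21) = -0.5
x=15: ŷ = -24 + 0.3·15 = -19.5; e = -22 − (-19.5) = -2.5
x=17: ŷ = -24 + 0.3·17 = -18.9; e = -17.9 − (-18.9) = 1
x=18: ŷ = -24 + 0.3·18 = -18.6; e = -17.1 − (-18.6) = 1.5
x=20: ŷ = -24 + 0.3·20 = -18; e = -16.5 − (-18) = 1.5
x=23: ŷ = -24 + 0.3·23 = -17.1; e = -18.6 − (-17.1) = -1.5
|e| > 1.25: x=4 (|e|=1.5), x=15 (|e|=2.5), x=18 (|e|=1.5), x=20 (|e|=1.5), x=23 (|e|=1.5) → 5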